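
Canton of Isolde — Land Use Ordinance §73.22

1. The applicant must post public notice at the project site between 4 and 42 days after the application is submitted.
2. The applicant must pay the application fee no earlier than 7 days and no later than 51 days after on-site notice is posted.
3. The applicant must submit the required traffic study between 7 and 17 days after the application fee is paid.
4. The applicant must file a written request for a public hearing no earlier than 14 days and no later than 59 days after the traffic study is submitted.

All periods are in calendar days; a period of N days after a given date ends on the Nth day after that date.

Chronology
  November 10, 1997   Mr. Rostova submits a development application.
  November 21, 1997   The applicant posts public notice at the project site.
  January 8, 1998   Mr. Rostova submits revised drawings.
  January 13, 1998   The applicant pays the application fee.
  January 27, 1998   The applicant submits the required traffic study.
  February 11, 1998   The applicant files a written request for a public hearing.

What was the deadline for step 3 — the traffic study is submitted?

Step 3 runs from January 13, 1998, when the application fee is paid. The window is 7–17 days after January 13, 1998; it closes on January 30, 1998.

January 30, 1998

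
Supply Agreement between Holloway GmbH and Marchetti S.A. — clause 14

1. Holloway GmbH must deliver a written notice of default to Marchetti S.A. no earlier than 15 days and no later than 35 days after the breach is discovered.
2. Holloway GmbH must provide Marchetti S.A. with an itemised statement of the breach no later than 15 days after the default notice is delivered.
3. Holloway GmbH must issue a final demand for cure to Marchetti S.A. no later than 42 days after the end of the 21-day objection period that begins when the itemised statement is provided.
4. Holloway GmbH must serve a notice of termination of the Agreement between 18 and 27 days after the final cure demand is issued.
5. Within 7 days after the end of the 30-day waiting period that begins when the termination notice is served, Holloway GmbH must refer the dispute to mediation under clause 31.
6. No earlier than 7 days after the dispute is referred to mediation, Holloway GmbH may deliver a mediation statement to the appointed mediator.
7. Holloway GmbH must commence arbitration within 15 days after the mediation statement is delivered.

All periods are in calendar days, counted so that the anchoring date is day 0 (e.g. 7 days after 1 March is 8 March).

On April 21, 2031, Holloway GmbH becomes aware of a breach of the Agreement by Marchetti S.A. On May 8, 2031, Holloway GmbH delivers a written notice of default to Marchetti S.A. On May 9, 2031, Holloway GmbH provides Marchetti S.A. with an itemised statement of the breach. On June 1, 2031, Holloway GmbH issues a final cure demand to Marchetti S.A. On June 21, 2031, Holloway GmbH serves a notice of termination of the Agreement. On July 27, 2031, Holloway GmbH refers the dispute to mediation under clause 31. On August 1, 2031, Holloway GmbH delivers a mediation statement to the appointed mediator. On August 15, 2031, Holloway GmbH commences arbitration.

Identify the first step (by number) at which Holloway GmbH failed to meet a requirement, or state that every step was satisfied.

(1) the permitted window runs from April 21, 2031 + 15 = May 6, 2031 to April 21, 2031 + 35 = May 26, 2031; done May 8, 2031, which is between those dates.
(2) due by May 8, 2031 + 15 days = May 23, 2031; May 9, 2031 is within that limit.
(3) due by May 30, 2031 + 42 days = July 11, 2031; June 1, 2031 is within that limit.
(4) the permitted window runs from June 1, 2031 + 18 = June 19, 2031 to June 1, 2031 + 27 = June 28, 2031; done June 21, 2031 — within the window.
(5) due by July 21, 2031 + 7 days = July 28, 2031; done July 27, 2031 — timely.
(6) permitted from July 27, 2031 + 7 days = August 3, 2031 onward; August 1, 2031 is 2 days before the earliest permitted date.
The procedure was therefore not followed at step 6.

Step 6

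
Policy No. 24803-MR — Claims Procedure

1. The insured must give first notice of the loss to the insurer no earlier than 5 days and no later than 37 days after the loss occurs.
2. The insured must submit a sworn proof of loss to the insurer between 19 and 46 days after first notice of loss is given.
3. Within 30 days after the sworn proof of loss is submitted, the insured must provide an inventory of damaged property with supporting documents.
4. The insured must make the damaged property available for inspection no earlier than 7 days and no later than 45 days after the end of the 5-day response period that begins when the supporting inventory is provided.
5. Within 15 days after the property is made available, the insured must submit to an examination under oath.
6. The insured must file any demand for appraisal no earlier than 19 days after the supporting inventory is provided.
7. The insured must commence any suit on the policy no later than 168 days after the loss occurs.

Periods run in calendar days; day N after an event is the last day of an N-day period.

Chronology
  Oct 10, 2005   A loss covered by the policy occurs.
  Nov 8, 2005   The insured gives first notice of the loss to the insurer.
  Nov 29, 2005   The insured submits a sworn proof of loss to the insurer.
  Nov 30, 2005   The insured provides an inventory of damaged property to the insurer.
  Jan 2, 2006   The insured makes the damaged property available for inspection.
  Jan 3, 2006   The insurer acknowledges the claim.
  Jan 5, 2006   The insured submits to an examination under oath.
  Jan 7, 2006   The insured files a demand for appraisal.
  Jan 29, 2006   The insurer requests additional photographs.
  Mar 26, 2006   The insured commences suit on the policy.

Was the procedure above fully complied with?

Yes

(1) the permitted window runs from Oct 10, 2005 + 5 = Oct 15, 2005 to Oct 10, 2005 + 37 = Nov 16, 2005; Nov 8, 2005 falls inside that range.
(2) the permitted window runs from Nov 8, 2005 + 19 = Nov 27, 2005 to Nov 8, 2005 + 46 = Dec 24, 2005; Nov 29, 2005 falls inside that range.
(3) due by Nov 29, 2005 + 30 days = Dec 29, 2005; Nov 30, 2005 is within that limit.
(4) the permitted window runs from Dec 5, 2005 + 7 = Dec 12, 2005 to Dec 5, 2005 + 45 = Jan 19, 2006; Jan 2, 2006 falls inside that range.
(5) due by Jan 2, 2006 + 15 days = Jan 17, 2006; done Jan 5, 2006 — timely.
(6) permitted from Nov 30, 2005 + 19 days = Dec 19, 2005 onward; done Jan 7, 2006, after the minimum wait.
(7) due by Oct 10, 2005 + 168 days = Mar 27, 2006; Mar 26, 2006 is within that limit.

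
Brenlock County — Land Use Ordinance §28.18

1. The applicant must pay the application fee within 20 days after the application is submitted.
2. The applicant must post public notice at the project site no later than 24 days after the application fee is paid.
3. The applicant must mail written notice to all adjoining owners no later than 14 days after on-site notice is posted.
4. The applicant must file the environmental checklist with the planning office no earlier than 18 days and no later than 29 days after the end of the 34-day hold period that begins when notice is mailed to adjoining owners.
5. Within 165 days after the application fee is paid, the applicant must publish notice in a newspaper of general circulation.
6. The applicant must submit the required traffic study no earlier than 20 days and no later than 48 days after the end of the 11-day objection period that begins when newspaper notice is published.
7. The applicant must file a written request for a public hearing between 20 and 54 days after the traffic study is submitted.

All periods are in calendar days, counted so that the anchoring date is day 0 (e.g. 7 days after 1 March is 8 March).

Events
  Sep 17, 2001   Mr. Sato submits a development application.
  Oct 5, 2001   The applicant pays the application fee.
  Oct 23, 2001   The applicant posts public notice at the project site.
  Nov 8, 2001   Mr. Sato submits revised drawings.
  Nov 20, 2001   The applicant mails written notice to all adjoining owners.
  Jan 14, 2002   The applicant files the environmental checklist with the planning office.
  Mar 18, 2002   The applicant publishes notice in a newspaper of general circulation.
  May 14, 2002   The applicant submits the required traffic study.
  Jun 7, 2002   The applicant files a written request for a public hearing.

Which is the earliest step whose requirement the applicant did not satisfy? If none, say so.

Step 3

Step 1: 20 days after Sep 17, 2001 (when the application is submitted) is Oct 7, 2001; completed Oct 5, 2001, before the deadline.
Step 2: 24 days after Oct 5, 2001 (when the application fee is paid) is Oct 29, 2001; completed Oct 23, 2001, before the deadline.
Step 3: 14 days after Oct 23, 2001 (when on-site notice is posted) is Nov 6, 2001; done Nov 20, 2001 — 14 days late.
No need to go further; step 3 was not satisfied.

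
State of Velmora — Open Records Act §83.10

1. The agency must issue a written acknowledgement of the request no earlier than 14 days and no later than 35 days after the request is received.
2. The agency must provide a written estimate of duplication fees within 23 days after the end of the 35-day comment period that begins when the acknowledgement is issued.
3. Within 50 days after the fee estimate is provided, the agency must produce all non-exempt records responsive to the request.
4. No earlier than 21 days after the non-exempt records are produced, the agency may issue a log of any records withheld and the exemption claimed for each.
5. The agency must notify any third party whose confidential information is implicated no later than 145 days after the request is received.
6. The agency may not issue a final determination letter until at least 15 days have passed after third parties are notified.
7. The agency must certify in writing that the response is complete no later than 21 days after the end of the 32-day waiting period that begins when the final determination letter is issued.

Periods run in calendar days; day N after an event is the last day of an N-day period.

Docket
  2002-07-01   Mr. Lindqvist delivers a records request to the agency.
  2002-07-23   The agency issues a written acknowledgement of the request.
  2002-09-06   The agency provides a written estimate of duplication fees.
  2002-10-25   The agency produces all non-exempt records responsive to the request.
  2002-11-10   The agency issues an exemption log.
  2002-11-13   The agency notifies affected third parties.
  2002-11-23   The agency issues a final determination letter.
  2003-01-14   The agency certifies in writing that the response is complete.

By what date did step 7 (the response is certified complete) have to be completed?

2003-01-15

The final determination letter is issued on 2002-11-23; the 32-day waiting period therefore ends 2002-12-25, and step 7 runs from that date. 21 days after 2002-12-25 is 2003-01-15.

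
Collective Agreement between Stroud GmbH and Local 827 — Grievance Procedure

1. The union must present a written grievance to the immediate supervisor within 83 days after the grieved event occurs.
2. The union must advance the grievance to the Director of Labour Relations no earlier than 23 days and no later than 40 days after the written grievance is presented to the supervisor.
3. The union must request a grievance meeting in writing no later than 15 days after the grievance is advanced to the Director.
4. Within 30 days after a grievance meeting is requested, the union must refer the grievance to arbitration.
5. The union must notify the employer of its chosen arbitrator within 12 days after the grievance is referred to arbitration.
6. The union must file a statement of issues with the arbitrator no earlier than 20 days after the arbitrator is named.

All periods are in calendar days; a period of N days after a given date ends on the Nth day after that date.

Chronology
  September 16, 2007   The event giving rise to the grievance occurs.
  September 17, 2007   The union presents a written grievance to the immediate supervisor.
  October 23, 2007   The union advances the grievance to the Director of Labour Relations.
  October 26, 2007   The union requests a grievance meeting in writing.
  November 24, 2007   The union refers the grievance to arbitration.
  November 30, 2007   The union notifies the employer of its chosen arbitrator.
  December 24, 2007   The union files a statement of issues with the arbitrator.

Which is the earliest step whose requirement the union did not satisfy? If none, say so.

Step 1: 83 days after September 16, 2007 (when the grieved event occurs) is December 8, 2007; done September 17, 2007 — timely.
Step 2: the window is 23–40 days after September 17, 2007 (when the written grievance is presented to the supervisor), so October 10, 2007 through October 27, 2007; done October 23, 2007 — within the window.
Step 3: 15 days after October 23, 2007 (when the grievance is advanced to the Director) is November 7, 2007; October 26, 2007 is within that limit.
Step 4: 30 days after October 26, 2007 (when a grievance meeting is requested) is November 25, 2007; done November 24, 2007 — timely.
Step 5: 12 days after November 24, 2007 (when the grievance is referred to arbitration) is December 6, 2007; done November 30, 2007 — timely.
Step 6: the earliest permitted date is 20 days after November 30, 2007 (when the arbitrator is named), i.e. December 20, 2007; done December 24, 2007, after the minimum wait.

None — every step was satisfied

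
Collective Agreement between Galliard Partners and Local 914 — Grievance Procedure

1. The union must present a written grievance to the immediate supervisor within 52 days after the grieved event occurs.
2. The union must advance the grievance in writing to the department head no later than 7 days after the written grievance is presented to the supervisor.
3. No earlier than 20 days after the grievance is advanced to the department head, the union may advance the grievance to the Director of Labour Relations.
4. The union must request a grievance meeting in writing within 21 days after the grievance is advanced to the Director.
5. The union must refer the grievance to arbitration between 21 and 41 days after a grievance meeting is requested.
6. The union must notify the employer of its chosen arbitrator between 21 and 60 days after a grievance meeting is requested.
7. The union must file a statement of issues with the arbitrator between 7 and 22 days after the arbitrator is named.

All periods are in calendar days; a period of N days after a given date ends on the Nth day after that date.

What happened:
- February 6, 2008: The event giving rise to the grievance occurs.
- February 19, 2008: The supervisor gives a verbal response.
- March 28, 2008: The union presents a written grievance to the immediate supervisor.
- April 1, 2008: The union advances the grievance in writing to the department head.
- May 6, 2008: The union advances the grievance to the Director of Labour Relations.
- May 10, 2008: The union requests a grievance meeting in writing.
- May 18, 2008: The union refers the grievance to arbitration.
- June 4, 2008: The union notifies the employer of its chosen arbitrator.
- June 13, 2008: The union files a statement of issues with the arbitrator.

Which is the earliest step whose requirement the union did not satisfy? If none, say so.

Step 1: 52 days after February 6, 2008 (when the grieved event occurs) is March 29, 2008; done March 28, 2008 — timely.
Step 2: 7 days after March 28, 2008 (when the written grievance is presented to the supervisor) is April 4, 2008; completed April 1, 2008, before the deadline.
Step 3: the earliest permitted date is 20 days after April 1, 2008 (when the grievance is advanced to the department head), i.e. April 21, 2008; done May 6, 2008 — permitted.
Step 4: 21 days after May 6, 2008 (when the grievance is advanced to the Director) is May 27, 2008; May 10, 2008 is within that limit.
Step 5: the window is 21–41 days after May 10, 2008 (when a grievance meeting is requested), so May 31, 2008 through June 20, 2008; May 18, 2008 is 13 days too early.

Step 5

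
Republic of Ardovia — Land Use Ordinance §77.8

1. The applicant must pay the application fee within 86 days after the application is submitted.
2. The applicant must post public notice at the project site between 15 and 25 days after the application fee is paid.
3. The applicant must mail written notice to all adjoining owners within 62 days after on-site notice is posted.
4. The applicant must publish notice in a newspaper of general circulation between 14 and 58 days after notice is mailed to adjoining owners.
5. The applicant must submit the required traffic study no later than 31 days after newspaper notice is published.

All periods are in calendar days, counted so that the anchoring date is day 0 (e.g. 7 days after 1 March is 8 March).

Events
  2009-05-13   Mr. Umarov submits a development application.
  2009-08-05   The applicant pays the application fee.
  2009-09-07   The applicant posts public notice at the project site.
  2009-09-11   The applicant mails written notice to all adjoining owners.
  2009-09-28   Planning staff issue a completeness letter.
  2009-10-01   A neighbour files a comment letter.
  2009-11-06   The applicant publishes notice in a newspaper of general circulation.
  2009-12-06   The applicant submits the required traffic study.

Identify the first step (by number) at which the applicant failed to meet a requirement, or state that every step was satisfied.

Step 1 — counting 86 days from 2009-05-13 (when the application is submitted) gives a deadline of 2009-08-07; 2009-08-05 is within that limit.
Step 2 — 15 and 25 days from 2009-08-05 (when the application fee is paid) are 2009-08-20 and 2009-08-30 respectively; 2009-09-07 is 8 days past the end of the window.

Step 2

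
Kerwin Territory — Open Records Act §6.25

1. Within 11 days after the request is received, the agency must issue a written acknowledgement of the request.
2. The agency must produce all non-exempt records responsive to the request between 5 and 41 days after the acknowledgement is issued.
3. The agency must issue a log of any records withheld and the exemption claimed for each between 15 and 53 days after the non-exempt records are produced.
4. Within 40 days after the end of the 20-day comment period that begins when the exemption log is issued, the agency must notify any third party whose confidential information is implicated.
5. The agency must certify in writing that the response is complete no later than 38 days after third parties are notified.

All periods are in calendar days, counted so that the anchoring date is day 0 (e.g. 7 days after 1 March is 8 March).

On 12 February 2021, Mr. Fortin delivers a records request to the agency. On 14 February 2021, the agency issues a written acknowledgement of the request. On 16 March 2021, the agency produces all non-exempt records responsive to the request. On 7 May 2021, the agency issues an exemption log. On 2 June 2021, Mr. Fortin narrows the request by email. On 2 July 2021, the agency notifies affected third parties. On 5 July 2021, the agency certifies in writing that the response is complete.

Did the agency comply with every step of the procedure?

Step 1 — counting 11 days from 12 February 2021 (when the request is received) gives a deadline of 23 February 2021; completed 14 February 2021, before the deadline.
Step 2 — 5 and 41 days from 14 February 2021 (when the acknowledgement is issued) are 19 February 2021 and 27 March 2021 respectively; done 16 March 2021 — within the window.
Step 3 — 15 and 53 days from 16 March 2021 (when the non-exempt records are produced) are 31 March 2021 and 8 May 2021 respectively; done 7 May 2021, which is between those dates.
Step 4 — counting 40 days from 27 May 2021 (end of the 20-day comment period, which began when the exemption log is issued on 7 May 2021) gives a deadline of 6 July 2021; completed 2 July 2021, before the deadline.
Step 5 — counting 38 days from 2 July 2021 (when third parties are notified) gives a deadline of 9 August 2021; 5 July 2021 is within that limit.

Yes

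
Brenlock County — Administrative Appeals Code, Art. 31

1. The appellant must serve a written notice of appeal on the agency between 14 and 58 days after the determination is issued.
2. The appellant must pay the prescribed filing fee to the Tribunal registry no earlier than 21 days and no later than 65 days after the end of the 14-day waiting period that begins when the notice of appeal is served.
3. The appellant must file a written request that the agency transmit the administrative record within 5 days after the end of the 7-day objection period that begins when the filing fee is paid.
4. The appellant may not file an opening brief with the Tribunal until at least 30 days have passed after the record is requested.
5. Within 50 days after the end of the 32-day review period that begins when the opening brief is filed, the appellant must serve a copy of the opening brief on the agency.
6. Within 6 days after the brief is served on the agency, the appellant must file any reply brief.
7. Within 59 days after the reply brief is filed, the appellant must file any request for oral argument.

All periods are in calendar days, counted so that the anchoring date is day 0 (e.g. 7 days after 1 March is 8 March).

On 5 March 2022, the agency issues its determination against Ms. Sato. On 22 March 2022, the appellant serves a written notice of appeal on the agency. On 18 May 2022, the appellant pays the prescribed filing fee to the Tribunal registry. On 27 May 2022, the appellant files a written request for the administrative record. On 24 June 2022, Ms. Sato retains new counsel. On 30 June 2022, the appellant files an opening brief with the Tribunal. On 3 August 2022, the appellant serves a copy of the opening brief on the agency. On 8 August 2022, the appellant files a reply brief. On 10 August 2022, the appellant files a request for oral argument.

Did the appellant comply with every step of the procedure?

Yes

Step 1 — 14 and 58 days from 5 March 2022 (when the determination is issued) are 19 March 2022 and 2 May 2022 respectively; done 22 March 2022, which is between those dates.
Step 2 — 21 and 65 days from 5 April 2022 (end of the 14-day waiting period, which began when the notice of appeal is served on 22 March 2022) are 26 April 2022 and 9 June 2022 respectively; done 18 May 2022 — within the window.
Step 3 — counting 5 days from 25 May 2022 (end of the 7-day objection period, which began when the filing fee is paid on 18 May 2022) gives a deadline of 30 May 2022; done 27 May 2022 — timely.
Step 4 — must wait 30 days from 27 May 2022 (when the record is requested), so not before 26 June 2022; done 30 June 2022, after the minimum wait.
Step 5 — counting 50 days from 1 August 2022 (end of the 32-day review period, which began when the opening brief is filed on 30 June 2022) gives a deadline of 20 September 2022; done 3 August 2022 — timely.
Step 6 — counting 6 days from 3 August 2022 (when the brief is served on the agency) gives a deadline of 9 August 2022; completed 8 August 2022, before the deadline.
Step 7 — counting 59 days from 8 August 2022 (when the reply brief is filed) gives a deadline of 6 October 2022; 10 August 2022 is within that limit.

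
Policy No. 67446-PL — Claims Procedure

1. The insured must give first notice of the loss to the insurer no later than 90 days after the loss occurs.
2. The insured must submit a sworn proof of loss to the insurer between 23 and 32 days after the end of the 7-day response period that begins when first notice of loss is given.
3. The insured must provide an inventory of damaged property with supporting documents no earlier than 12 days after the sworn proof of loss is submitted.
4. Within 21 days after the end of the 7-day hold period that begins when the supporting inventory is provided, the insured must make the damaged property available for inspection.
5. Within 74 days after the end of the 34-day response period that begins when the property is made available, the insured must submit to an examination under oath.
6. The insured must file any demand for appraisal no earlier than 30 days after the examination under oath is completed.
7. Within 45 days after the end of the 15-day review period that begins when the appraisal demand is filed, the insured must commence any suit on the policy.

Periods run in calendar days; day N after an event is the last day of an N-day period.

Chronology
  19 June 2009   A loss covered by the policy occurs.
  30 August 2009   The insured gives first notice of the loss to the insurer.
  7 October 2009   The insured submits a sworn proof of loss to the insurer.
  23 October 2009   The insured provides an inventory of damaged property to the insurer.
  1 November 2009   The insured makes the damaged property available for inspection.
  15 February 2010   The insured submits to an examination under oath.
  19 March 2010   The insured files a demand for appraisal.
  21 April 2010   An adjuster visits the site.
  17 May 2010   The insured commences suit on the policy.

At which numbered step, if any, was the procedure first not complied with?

None — every step was satisfied

Step 1: 90 days after 19 June 2009 (when the loss occurs) is 17 September 2009; 30 August 2009 is within that limit.
Step 2: the window is 23–32 days after 6 September 2009 (end of the 7-day response period, which began when first notice of loss is given on 30 August 2009), so 29 September 2009 through 8 October 2009; done 7 October 2009 — within the window.
Step 3: the earliest permitted date is 12 days after 7 October 2009 (when the sworn proof of loss is submitted), i.e. 19 October 2009; done 23 October 2009, after the minimum wait.
Step 4: 21 days after 30 October 2009 (end of the 7-day hold period, which began when the supporting inventory is provided on 23 October 2009) is 20 November 2009; done 1 November 2009 — timely.
Step 5: 74 days after 5 December 2009 (end of the 34-day response period, which began when the property is made available on 1 November 2009) is 17 February 2010; completed 15 February 2010, before the deadline.
Step 6: the earliest permitted date is 30 days after 15 February 2010 (when the examination under oath is completed), i.e. 17 March 2010; done 19 March 2010 — permitted.
Step 7: 45 days after 3 April 2010 (end of the 15-day review period, which began when the appraisal demand is filed on 19 March 2010) is 18 May 2010; completed 17 May 2010, before the deadline.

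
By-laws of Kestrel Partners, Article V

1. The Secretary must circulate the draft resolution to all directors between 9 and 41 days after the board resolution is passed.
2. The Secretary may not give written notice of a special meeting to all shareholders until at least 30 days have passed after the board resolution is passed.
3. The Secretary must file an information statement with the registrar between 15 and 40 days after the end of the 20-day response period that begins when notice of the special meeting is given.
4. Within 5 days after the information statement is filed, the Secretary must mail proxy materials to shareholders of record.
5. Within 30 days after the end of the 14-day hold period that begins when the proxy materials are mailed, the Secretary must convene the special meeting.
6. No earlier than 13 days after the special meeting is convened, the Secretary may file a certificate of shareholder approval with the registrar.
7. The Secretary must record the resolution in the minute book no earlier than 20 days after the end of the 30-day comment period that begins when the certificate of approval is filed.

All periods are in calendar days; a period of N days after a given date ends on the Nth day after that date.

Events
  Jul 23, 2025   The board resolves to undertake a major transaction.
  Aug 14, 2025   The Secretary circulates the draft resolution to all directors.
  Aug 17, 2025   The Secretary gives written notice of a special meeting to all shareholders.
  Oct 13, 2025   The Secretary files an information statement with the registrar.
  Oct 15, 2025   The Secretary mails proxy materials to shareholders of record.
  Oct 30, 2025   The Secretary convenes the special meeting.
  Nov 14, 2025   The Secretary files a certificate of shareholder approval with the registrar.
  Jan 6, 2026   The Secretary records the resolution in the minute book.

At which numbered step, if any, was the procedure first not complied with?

(1) the permitted window runs from Jul 23, 2025 + 9 = Aug 1, 2025 to Jul 23, 2025 + 41 = Sep 2, 2025; Aug 14, 2025 falls inside that range.
(2) permitted from Jul 23, 2025 + 30 days = Aug 22, 2025 onward; Aug 17, 2025 is 5 days before the earliest permitted date.

Step 2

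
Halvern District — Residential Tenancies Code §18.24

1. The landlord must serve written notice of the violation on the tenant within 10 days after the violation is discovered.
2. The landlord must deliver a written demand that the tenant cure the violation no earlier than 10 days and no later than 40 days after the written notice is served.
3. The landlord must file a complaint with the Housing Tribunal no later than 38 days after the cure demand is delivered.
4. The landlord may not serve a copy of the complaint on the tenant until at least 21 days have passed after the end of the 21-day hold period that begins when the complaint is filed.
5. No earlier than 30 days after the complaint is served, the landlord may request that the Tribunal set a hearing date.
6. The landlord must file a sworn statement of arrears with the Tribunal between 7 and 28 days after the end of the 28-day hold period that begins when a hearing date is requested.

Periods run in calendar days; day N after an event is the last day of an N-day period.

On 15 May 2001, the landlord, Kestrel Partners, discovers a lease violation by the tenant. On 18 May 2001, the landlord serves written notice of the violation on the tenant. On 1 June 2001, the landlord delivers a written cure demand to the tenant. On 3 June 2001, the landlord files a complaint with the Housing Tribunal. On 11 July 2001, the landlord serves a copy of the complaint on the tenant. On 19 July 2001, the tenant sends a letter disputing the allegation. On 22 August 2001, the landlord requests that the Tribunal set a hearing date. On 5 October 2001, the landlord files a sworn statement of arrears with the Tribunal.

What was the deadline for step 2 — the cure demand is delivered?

27 June 2001

Step 2 runs from 18 May 2001, when the written notice is served. The window is 10–40 days after 18 May 2001; it closes on 27 June 2001.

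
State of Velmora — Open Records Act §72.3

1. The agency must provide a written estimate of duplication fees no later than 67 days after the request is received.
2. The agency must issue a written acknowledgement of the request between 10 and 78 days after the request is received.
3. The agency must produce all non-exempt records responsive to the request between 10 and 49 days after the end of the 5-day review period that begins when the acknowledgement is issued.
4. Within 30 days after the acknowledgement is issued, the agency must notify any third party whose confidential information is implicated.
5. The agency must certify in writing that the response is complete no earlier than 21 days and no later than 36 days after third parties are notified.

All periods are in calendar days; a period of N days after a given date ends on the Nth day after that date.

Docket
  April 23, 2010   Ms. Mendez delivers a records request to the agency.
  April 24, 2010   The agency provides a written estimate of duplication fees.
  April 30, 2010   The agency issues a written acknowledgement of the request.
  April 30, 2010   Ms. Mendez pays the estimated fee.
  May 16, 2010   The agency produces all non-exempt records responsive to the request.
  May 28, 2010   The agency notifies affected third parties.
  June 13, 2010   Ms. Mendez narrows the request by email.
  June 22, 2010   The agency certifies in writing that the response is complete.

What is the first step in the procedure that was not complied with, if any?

Step 1 — counting 67 days from April 23, 2010 (when the request is received) gives a deadline of June 29, 2010; done April 24, 2010 — timely.
Step 2 — 10 and 78 days from April 23, 2010 (when the request is received) are May 3, 2010 and July 10, 2010 respectively; April 30, 2010 is 3 days too early.
The procedure was therefore not followed at step 2.

Step 2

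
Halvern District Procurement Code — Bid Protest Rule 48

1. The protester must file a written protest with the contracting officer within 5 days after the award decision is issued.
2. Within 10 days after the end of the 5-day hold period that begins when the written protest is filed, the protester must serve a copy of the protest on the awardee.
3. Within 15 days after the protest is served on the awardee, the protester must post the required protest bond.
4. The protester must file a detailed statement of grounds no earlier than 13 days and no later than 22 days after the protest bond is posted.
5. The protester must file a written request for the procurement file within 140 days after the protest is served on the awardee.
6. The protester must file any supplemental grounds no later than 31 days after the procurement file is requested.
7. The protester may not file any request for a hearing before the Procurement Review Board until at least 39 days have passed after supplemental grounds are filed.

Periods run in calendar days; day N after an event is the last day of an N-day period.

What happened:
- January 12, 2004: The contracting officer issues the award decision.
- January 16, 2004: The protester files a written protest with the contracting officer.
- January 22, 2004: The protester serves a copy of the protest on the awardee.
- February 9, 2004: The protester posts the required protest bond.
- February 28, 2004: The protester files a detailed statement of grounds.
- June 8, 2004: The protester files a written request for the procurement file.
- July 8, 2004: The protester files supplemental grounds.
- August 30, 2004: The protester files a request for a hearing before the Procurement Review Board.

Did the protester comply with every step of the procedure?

(1) due by January 12, 2004 + 5 days = January 17, 2004; January 16, 2004 is within that limit.
(2) due by January 21, 2004 + 10 days = January 31, 2004; done January 22, 2004 — timely.
(3) due by January 22, 2004 + 15 days = February 6, 2004; February 9, 2004 misses that deadline by 3 days.

No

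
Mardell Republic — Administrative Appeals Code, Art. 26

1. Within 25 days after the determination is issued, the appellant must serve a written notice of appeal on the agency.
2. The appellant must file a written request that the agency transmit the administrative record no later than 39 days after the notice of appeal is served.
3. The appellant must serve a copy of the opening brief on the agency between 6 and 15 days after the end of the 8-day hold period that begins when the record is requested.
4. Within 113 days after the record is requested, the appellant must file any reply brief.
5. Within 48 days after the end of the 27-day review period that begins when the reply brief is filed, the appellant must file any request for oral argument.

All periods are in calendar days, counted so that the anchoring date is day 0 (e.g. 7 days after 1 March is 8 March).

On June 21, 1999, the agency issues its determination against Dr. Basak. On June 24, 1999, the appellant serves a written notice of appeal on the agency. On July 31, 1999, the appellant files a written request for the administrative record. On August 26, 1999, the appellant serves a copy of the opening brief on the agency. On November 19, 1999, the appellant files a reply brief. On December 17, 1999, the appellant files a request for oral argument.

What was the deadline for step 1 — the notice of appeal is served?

Step 1 runs from June 21, 1999, when the determination is issued. 25 days after June 21, 1999 is July 16, 1999.

July 16, 1999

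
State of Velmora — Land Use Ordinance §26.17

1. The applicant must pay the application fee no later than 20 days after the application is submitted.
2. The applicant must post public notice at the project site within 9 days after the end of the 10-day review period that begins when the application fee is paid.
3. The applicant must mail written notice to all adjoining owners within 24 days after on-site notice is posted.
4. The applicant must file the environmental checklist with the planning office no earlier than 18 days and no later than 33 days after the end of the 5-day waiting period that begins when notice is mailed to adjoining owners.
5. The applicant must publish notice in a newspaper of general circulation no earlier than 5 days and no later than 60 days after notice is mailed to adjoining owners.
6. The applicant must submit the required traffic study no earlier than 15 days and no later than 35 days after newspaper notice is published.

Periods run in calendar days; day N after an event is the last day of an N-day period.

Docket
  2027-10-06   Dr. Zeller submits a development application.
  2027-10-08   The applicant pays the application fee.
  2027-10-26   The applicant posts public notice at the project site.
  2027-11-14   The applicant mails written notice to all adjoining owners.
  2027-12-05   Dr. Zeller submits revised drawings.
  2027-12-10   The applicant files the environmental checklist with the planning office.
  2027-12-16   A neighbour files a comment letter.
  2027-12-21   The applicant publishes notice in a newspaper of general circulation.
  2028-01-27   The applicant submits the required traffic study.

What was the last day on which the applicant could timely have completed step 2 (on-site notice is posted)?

The application fee is paid on 2027-10-08; the 10-day review period therefore ends 2027-10-18, and step 2 runs from that date. 9 days after 2027-10-18 is 2027-10-27.

2027-10-27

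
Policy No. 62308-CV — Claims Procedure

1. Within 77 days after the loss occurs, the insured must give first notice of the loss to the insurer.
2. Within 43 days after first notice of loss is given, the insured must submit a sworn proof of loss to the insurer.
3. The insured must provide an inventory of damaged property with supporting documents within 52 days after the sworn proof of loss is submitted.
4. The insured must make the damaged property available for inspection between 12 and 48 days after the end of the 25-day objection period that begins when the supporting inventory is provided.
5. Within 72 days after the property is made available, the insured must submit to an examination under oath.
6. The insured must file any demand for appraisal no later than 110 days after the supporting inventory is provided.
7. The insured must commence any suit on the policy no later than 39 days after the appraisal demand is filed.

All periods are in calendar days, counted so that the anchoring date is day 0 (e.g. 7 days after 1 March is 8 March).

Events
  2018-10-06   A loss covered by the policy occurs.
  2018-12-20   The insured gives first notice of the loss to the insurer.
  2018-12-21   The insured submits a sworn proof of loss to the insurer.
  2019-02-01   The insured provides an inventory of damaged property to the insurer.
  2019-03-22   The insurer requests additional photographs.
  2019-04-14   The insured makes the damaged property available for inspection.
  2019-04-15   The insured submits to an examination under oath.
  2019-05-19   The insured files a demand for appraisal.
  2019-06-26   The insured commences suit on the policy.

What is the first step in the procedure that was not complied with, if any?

None — every step was satisfied

(1) due by 2018-10-06 + 77 days = 2018-12-22; done 2018-12-20 — timely.
(2) due by 2018-12-20 + 43 days = 2019-02-01; done 2018-12-21 — timely.
(3) due by 2018-12-21 + 52 days = 2019-02-11; completed 2019-02-01, before the deadline.
(4) the permitted window runs from 2019-02-26 + 12 = 2019-03-10 to 2019-02-26 + 48 = 2019-04-15; done 2019-04-14, which is between those dates.
(5) due by 2019-04-14 + 72 days = 2019-06-25; completed 2019-04-15, before the deadline.
(6) due by 2019-02-01 + 110 days = 2019-05-22; completed 2019-05-19, before the deadline.
(7) due by 2019-05-19 + 39 days = 2019-06-27; done 2019-06-26 — timely.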